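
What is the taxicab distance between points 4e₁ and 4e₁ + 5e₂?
5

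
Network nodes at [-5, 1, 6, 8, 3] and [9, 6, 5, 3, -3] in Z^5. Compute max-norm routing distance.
14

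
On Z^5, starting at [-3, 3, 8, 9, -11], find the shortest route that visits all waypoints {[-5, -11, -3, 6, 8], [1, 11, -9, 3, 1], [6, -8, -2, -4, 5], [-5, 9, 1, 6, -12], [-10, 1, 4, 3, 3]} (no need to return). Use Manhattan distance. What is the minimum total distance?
149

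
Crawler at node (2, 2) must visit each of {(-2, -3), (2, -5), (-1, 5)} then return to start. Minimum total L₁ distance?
28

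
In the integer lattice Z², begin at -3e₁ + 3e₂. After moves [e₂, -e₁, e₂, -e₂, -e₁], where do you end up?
(-5, 4)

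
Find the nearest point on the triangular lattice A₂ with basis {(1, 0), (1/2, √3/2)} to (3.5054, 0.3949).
(3.5, 0.866)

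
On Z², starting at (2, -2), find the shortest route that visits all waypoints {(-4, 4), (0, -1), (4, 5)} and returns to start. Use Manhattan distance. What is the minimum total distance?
30
(one optimal route: (2, -2) → (0, -1) → (-4, 4) → (4, 5) → (2, -2))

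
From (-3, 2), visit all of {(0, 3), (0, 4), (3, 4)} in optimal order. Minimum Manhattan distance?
8
(one optimal route: (-3, 2) → (0, 3) → (0, 4) → (3, 4))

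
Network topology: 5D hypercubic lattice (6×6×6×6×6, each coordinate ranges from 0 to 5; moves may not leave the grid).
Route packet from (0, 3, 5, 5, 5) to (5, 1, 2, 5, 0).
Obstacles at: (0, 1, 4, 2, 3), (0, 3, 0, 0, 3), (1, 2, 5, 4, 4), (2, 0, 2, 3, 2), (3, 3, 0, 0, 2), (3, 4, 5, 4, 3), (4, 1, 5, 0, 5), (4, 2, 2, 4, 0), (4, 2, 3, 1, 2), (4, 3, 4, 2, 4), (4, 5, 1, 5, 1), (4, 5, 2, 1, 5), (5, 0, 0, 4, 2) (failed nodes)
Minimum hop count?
15
(one shortest path: (0, 3, 5, 5, 5) → (1, 3, 5, 5, 5) → (2, 3, 5, 5, 5) → (3, 3, 5, 5, 5) → (4, 3, 5, 5, 5) → (5, 3, 5, 5, 5) → (5, 2, 5, 5, 5) → (5, 1, 5, 5, 5) → (5, 1, 4, 5, 5) → (5, 1, 3, 5, 5) → (5, 1, 2, 5, 5) → (5, 1, 2, 5, 4) → (5, 1, 2, 5, 3) → (5, 1, 2, 5, 2) → (5, 1, 2, 5, 1) → (5, 1, 2, 5, 0))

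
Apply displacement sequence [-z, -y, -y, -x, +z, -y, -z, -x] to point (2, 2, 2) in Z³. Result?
(0, -1, 1)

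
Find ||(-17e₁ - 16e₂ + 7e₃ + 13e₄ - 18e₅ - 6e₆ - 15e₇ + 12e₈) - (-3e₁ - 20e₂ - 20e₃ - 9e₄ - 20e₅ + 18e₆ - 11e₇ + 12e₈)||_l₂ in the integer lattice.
44.9555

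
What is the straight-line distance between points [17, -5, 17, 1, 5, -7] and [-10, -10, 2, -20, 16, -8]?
39.2683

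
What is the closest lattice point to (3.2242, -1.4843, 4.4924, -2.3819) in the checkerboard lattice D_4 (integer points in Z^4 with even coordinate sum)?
(3, -1, 4, -2)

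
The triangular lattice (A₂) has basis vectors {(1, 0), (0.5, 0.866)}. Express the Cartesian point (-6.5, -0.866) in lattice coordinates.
-6b₁ - b₂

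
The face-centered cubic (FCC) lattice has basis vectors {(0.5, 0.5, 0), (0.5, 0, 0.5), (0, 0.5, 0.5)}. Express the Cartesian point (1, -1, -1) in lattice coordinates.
b₁ + b₂ - 3b₃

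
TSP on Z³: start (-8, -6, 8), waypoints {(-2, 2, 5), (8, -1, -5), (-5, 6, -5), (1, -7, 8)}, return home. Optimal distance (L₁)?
90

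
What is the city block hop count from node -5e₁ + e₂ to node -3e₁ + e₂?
2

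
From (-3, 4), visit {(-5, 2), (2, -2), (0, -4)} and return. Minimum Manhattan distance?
30
(one optimal route: (-3, 4) → (-5, 2) → (2, -2) → (0, -4) → (-3, 4))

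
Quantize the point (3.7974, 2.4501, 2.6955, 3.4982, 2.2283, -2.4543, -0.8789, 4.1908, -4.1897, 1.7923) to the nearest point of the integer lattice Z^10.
(4, 2, 3, 3, 2, -2, -1, 4, -4, 2)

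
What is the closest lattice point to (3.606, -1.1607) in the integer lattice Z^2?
(4, -1)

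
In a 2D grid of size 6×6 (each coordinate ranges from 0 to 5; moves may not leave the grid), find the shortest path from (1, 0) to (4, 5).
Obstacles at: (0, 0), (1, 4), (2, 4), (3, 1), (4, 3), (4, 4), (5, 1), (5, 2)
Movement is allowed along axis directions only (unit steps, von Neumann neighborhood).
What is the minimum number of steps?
8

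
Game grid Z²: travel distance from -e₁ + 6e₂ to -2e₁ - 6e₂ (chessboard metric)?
12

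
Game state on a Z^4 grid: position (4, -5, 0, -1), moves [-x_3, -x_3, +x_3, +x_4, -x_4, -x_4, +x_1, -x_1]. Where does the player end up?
(4, -5, -1, -2)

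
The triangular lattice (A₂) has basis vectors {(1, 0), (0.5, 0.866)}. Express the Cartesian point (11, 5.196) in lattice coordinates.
8b₁ + 6b₂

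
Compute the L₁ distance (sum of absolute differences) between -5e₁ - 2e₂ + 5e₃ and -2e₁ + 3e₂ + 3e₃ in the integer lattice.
10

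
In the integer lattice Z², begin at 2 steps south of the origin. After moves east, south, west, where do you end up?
(0, -3)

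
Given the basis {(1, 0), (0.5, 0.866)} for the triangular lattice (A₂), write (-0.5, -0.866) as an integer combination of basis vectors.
-b₂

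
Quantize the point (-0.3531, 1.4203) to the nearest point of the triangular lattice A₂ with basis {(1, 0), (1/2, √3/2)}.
(0, 1.732)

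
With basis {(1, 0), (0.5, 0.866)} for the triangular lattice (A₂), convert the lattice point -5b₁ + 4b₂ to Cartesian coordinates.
(-3, 3.464)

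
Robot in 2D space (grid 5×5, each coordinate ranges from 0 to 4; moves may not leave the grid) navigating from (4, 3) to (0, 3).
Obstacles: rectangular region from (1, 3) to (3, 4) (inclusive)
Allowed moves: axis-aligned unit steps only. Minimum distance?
6
(one shortest path: (4, 3) → (4, 2) → (3, 2) → (2, 2) → (1, 2) → (0, 2) → (0, 3))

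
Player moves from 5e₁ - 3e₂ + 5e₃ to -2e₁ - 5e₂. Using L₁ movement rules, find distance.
14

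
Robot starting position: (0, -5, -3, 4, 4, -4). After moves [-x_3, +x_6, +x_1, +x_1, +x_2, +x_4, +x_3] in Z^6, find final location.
(2, -4, -3, 5, 4, -3)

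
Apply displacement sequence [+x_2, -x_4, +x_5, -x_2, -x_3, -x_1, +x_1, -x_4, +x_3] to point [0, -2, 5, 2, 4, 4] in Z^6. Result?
(0, -2, 5, 0, 5, 4)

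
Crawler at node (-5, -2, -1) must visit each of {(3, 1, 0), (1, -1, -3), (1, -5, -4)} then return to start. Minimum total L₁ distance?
36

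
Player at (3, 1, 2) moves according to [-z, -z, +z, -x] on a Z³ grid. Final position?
(2, 1, 1)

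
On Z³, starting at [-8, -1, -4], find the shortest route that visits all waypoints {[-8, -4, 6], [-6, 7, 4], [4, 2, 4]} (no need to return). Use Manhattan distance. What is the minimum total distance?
43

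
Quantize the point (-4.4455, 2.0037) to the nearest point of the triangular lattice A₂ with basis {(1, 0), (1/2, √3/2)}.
(-4, 1.732)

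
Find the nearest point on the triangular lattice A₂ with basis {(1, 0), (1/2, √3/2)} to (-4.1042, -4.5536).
(-4.5, -4.33)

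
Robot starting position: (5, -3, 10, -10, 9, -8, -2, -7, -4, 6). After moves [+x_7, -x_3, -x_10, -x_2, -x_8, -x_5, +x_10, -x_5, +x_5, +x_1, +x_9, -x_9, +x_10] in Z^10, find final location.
(6, -4, 9, -10, 8, -8, -1, -8, -4, 7)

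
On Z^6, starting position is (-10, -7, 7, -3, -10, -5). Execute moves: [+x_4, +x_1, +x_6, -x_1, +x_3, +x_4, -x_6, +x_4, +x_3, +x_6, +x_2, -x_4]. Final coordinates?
(-10, -6, 9, -1, -10, -4)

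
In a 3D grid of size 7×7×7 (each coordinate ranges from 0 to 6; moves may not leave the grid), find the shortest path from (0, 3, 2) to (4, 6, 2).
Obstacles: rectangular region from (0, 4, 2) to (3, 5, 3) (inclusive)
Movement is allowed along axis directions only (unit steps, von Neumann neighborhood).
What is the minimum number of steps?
7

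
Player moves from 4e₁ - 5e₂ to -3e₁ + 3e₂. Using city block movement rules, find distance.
15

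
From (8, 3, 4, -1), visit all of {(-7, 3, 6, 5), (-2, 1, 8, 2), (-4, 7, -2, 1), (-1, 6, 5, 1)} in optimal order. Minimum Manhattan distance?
56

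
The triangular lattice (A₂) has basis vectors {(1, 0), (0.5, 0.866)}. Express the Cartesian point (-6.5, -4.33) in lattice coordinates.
-4b₁ - 5b₂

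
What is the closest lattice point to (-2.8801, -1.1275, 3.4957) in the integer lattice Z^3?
(-3, -1, 3)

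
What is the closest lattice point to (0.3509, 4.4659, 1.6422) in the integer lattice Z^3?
(0, 4, 2)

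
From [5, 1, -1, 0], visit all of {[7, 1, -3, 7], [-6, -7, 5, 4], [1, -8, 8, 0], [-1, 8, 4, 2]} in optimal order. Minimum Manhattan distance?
76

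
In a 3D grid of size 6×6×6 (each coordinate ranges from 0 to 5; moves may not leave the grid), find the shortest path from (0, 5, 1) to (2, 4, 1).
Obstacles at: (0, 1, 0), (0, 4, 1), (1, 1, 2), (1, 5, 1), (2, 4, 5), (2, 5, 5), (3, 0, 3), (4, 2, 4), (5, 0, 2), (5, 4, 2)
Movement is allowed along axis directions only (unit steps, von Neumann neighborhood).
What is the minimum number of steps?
5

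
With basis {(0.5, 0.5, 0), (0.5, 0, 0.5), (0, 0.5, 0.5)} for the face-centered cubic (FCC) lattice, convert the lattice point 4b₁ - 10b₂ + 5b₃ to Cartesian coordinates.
(-3, 4.5, -2.5)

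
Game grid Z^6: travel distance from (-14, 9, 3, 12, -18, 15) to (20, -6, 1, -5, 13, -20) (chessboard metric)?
35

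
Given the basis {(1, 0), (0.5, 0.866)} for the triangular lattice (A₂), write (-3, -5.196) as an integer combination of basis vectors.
-6b₂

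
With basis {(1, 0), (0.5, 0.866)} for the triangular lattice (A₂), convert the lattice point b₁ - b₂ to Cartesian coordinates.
(0.5, -0.866)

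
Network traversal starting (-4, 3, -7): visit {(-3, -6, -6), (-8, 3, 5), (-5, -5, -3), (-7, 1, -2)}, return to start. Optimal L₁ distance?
52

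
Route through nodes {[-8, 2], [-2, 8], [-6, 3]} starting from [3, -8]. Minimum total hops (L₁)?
33
(one optimal route: (3, -8) → (-8, 2) → (-6, 3) → (-2, 8))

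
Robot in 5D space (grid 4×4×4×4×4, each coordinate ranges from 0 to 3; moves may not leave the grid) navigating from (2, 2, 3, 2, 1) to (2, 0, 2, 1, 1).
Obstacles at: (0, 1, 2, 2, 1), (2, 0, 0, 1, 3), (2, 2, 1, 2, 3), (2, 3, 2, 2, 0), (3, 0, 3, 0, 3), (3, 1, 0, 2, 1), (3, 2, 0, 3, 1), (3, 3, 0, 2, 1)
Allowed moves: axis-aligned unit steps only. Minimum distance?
4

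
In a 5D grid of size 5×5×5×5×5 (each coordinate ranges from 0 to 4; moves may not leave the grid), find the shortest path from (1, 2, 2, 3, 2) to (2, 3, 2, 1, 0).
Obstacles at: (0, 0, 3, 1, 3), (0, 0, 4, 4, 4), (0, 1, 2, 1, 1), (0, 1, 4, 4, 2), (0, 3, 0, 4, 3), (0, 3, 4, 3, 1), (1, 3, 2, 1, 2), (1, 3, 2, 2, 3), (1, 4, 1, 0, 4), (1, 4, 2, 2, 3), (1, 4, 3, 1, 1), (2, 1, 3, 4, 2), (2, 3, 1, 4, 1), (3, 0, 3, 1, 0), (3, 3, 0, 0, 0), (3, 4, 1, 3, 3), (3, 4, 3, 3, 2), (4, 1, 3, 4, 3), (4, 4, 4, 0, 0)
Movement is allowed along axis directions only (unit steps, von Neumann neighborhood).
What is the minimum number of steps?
6
(one shortest path: (1, 2, 2, 3, 2) → (2, 2, 2, 3, 2) → (2, 3, 2, 3, 2) → (2, 3, 2, 2, 2) → (2, 3, 2, 1, 2) → (2, 3, 2, 1, 1) → (2, 3, 2, 1, 0))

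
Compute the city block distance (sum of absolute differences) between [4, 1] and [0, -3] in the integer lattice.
8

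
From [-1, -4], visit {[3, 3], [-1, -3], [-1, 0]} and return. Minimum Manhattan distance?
22
(one optimal route: (-1, -4) → (3, 3) → (-1, 0) → (-1, -3) → (-1, -4))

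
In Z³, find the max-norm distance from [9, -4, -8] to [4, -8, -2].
6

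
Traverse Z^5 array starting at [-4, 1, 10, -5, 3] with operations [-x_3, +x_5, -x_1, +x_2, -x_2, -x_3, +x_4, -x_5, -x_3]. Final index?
(-5, 1, 7, -4, 3)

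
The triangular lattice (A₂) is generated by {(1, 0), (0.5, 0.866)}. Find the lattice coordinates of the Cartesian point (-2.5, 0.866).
-3b₁ + b₂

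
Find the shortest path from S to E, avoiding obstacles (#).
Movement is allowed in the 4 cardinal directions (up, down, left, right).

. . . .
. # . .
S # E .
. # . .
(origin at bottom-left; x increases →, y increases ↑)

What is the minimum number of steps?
6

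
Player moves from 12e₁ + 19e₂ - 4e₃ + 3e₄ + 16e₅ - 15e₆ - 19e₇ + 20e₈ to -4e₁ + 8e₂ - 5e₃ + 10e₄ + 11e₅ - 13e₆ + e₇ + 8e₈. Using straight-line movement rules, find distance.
31.6228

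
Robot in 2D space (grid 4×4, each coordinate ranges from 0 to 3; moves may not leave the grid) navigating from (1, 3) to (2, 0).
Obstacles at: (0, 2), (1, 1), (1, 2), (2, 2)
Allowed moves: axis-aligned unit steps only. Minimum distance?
6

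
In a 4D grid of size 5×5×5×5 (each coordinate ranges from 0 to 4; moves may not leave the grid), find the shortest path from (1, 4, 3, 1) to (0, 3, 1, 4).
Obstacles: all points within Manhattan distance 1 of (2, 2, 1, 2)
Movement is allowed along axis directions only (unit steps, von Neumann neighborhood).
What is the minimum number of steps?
7
(one shortest path: (1, 4, 3, 1) → (0, 4, 3, 1) → (0, 3, 3, 1) → (0, 3, 2, 1) → (0, 3, 1, 1) → (0, 3, 1, 2) → (0, 3, 1, 3) → (0, 3, 1, 4))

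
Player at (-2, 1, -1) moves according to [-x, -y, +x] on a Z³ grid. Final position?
(-2, 0, -1)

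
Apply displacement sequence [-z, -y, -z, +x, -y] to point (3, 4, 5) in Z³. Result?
(4, 2, 3)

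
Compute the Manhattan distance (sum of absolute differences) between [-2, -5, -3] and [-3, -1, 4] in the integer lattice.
12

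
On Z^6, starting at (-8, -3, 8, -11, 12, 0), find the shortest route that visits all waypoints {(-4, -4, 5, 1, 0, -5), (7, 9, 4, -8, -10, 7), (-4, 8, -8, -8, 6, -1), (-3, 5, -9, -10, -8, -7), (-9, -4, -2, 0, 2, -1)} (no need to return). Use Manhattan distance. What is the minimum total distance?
163
(one optimal route: (-8, -3, 8, -11, 12, 0) → (-4, -4, 5, 1, 0, -5) → (-9, -4, -2, 0, 2, -1) → (-4, 8, -8, -8, 6, -1) → (-3, 5, -9, -10, -8, -7) → (7, 9, 4, -8, -10, 7))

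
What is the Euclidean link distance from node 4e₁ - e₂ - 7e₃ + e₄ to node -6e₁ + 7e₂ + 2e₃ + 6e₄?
16.4317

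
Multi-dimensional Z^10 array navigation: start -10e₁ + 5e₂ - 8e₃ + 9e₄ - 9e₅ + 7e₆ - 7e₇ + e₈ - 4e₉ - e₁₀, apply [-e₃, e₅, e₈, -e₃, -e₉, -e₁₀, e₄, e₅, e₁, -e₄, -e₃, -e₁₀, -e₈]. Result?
(-9, 5, -11, 9, -7, 7, -7, 1, -5, -3)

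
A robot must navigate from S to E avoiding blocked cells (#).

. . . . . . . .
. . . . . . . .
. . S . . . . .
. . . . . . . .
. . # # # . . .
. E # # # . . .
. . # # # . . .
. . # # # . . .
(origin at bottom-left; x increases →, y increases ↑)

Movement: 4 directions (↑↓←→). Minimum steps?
4
(one shortest path: (2, 5) → (1, 5) → (1, 4) → (1, 3) → (1, 2))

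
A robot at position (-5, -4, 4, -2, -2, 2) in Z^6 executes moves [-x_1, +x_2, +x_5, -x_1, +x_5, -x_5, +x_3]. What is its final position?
(-7, -3, 5, -2, -1, 2)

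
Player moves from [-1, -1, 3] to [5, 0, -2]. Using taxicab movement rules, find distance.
12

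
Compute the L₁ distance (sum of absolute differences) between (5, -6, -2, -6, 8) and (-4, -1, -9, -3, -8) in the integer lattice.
40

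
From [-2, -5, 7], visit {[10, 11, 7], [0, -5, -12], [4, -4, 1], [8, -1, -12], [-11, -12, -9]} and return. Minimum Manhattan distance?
138
(one optimal route: (-2, -5, 7) → (4, -4, 1) → (10, 11, 7) → (8, -1, -12) → (0, -5, -12) → (-11, -12, -9) → (-2, -5, 7))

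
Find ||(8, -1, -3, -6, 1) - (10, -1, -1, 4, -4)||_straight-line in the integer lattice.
11.5326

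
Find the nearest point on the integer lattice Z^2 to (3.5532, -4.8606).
(4, -5)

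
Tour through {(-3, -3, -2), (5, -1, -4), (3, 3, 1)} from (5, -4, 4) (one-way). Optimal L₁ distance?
35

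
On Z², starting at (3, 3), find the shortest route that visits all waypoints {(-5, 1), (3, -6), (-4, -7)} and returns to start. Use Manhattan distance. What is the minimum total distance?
36
(one optimal route: (3, 3) → (-5, 1) → (-4, -7) → (3, -6) → (3, 3))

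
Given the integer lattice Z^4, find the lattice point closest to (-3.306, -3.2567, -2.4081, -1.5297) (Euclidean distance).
(-3, -3, -2, -2)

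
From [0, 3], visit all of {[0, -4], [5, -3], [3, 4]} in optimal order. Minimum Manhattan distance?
19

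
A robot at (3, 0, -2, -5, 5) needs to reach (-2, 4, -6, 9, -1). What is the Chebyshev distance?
14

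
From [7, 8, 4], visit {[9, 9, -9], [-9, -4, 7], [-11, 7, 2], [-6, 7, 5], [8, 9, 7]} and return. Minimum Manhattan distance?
104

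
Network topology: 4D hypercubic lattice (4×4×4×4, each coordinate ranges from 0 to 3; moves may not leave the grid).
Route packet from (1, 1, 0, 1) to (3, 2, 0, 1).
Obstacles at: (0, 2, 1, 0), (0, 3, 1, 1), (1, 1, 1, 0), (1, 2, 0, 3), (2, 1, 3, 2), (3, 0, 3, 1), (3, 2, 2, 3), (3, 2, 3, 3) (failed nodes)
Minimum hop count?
3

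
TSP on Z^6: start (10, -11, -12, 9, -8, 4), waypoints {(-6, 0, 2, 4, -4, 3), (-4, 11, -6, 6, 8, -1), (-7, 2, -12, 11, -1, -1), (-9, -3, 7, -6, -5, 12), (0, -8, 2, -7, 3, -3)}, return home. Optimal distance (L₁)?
250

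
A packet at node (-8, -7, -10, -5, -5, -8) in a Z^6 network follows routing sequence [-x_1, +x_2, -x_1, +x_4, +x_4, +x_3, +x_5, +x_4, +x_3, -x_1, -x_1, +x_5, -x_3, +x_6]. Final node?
(-12, -6, -9, -2, -3, -7)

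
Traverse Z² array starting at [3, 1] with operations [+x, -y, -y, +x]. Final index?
(5, -1)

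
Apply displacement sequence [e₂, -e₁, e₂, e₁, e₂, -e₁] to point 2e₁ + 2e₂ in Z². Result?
(1, 5)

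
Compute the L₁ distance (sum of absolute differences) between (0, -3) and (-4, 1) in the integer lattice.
8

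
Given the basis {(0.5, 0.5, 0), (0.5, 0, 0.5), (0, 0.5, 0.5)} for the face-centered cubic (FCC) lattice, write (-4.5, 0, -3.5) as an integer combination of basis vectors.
-b₁ - 8b₂ + b₃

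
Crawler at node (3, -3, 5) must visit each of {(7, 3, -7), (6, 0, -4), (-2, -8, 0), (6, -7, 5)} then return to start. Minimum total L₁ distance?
70
(one optimal route: (3, -3, 5) → (7, 3, -7) → (6, 0, -4) → (-2, -8, 0) → (6, -7, 5) → (3, -3, 5))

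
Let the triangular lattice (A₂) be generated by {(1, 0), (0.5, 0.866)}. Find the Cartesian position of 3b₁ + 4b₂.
(5, 3.464)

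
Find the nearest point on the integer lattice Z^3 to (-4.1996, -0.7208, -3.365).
(-4, -1, -3)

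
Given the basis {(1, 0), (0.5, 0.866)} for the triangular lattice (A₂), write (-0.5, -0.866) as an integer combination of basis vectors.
-b₂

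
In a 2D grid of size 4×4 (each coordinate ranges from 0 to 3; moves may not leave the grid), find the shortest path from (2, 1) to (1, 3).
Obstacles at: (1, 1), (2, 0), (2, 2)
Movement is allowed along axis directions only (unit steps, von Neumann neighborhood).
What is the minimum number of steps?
5
(one shortest path: (2, 1) → (3, 1) → (3, 2) → (3, 3) → (2, 3) → (1, 3))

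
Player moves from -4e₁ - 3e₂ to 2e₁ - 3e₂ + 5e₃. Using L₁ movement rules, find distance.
11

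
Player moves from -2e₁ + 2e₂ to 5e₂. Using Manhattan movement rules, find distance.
5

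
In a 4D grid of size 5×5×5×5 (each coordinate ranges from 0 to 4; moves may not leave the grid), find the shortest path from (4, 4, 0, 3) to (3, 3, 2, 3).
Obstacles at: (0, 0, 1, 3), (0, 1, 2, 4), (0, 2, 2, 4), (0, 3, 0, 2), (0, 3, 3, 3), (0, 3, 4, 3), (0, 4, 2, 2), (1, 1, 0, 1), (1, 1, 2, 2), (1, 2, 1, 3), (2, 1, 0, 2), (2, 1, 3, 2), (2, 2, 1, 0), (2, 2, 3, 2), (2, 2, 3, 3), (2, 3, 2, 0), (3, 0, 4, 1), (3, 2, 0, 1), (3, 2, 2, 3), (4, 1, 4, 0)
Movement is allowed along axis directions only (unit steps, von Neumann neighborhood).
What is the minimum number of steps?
4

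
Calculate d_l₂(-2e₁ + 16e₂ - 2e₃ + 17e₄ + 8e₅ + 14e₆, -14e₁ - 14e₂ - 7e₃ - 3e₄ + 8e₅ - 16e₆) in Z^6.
48.6724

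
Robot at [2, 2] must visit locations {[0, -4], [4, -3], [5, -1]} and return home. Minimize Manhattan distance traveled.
22
(one optimal route: (2, 2) → (0, -4) → (4, -3) → (5, -1) → (2, 2))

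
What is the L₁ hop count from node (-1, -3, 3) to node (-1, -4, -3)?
7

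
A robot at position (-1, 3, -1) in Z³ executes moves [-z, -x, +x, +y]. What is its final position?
(-1, 4, -2)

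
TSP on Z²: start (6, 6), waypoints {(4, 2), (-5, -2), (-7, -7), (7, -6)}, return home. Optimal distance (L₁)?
54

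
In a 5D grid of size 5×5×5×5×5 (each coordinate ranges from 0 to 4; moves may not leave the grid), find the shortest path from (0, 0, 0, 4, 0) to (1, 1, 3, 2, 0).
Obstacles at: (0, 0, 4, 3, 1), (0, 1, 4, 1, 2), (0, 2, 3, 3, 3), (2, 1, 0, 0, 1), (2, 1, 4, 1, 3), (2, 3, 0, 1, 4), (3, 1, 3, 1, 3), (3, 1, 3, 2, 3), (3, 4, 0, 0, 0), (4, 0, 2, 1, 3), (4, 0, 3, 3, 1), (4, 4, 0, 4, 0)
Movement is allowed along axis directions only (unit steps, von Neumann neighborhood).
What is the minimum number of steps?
7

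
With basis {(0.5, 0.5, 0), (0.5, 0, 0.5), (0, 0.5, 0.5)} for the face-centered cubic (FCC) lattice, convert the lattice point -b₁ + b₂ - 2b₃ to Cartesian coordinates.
(0, -1.5, -0.5)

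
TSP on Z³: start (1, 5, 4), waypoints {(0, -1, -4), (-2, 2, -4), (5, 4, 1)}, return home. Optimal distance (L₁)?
42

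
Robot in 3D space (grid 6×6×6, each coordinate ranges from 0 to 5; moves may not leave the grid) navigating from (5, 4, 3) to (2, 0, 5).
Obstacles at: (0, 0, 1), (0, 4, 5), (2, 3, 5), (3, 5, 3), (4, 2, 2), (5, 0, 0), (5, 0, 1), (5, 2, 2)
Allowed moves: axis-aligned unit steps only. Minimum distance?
9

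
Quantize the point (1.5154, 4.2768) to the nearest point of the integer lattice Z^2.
(2, 4)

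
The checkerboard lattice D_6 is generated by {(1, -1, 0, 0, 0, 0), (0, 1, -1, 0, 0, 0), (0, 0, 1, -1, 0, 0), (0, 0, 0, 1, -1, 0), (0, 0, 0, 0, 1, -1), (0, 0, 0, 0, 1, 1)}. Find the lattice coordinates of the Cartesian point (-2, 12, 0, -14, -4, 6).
-2b₁ + 10b₂ + 10b₃ - 4b₄ - 7b₅ - b₆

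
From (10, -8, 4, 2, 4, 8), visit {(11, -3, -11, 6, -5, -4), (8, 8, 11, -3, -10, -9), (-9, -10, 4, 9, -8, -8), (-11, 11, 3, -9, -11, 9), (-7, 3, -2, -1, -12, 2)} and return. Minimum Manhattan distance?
290
(one optimal route: (10, -8, 4, 2, 4, 8) → (11, -3, -11, 6, -5, -4) → (8, 8, 11, -3, -10, -9) → (-11, 11, 3, -9, -11, 9) → (-7, 3, -2, -1, -12, 2) → (-9, -10, 4, 9, -8, -8) → (10, -8, 4, 2, 4, 8))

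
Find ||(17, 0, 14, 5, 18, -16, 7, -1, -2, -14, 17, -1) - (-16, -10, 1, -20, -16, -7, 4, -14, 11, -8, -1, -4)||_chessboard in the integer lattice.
34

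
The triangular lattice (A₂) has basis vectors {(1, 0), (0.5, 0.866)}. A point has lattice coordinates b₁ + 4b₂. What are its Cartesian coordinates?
(3, 3.464)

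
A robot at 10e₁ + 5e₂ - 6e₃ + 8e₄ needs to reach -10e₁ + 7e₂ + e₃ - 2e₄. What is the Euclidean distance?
23.516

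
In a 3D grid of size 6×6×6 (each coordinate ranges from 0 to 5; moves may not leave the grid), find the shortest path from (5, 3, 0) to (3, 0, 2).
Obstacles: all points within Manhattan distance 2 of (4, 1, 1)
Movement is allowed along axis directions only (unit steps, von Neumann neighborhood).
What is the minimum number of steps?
9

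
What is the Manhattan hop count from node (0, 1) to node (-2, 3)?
4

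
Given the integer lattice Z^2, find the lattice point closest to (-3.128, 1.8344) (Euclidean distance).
(-3, 2)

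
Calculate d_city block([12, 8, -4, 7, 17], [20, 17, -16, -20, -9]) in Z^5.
82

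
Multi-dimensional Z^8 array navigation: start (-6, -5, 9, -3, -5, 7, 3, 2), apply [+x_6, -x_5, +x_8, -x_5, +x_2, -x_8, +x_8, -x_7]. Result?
(-6, -4, 9, -3, -7, 8, 2, 3)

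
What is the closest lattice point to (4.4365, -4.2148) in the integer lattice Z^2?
(4, -4)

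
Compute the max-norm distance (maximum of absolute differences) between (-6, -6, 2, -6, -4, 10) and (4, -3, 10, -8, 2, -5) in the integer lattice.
15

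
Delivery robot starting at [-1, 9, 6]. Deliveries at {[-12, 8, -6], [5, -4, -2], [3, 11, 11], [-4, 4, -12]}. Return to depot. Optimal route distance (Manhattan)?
110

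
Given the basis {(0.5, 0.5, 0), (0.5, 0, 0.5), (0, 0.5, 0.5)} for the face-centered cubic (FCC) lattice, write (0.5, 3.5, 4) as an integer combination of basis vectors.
b₂ + 7b₃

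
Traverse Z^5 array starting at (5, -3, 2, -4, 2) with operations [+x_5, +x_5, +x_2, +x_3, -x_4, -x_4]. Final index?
(5, -2, 3, -6, 4)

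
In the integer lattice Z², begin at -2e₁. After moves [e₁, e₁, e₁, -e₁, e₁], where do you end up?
(1, 0)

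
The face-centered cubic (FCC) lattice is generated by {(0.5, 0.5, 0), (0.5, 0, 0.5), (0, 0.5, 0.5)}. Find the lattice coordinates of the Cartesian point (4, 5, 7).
2b₁ + 6b₂ + 8b₃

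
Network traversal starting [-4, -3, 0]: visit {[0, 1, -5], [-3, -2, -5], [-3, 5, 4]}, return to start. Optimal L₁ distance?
42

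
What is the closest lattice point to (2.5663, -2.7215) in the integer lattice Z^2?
(3, -3)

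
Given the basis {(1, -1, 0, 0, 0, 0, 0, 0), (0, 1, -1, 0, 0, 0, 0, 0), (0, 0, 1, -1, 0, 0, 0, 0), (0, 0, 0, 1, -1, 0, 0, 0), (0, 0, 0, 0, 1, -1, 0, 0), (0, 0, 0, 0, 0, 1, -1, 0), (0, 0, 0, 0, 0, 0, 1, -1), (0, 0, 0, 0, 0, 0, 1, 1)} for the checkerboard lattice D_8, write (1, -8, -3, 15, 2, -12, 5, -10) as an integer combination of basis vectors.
b₁ - 7b₂ - 10b₃ + 5b₄ + 7b₅ - 5b₆ + 5b₇ - 5b₈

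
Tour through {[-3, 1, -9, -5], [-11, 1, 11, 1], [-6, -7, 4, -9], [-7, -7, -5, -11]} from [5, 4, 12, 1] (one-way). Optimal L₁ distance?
84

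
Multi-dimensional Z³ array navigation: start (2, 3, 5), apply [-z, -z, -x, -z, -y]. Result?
(1, 2, 2)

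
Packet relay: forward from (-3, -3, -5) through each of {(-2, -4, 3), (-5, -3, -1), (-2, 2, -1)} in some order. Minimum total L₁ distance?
24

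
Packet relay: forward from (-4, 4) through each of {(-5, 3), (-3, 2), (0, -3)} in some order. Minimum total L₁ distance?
13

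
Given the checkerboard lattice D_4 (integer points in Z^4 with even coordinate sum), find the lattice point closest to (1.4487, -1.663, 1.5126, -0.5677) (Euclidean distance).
(1, -2, 2, -1)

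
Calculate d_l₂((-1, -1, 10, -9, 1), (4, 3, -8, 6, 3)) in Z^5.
24.3721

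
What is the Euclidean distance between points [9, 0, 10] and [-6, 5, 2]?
17.72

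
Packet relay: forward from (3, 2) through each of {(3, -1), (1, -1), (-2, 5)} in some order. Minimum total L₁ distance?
14
(one optimal route: (3, 2) → (3, -1) → (1, -1) → (-2, 5))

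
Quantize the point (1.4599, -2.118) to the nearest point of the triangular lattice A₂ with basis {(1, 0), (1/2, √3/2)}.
(1.5, -2.598)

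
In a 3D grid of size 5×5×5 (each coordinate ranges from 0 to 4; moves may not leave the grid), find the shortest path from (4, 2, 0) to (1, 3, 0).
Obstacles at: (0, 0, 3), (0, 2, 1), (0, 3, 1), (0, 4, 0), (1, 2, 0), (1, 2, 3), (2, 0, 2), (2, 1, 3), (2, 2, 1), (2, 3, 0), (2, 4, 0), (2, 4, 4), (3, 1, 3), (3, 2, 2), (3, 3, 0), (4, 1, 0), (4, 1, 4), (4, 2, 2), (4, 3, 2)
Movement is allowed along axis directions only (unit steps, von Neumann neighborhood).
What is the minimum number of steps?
6
(one shortest path: (4, 2, 0) → (3, 2, 0) → (3, 2, 1) → (3, 3, 1) → (2, 3, 1) → (1, 3, 1) → (1, 3, 0))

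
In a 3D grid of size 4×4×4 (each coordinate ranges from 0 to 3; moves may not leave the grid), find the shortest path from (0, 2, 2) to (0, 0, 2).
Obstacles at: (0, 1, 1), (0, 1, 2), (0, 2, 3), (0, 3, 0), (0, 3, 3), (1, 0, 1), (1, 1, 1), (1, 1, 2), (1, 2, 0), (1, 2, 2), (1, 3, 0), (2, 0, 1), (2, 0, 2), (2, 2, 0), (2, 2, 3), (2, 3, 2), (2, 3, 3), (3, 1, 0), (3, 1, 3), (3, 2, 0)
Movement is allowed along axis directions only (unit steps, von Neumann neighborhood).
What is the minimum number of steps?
6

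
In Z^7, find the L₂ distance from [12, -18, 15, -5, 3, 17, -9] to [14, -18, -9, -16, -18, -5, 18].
48.5283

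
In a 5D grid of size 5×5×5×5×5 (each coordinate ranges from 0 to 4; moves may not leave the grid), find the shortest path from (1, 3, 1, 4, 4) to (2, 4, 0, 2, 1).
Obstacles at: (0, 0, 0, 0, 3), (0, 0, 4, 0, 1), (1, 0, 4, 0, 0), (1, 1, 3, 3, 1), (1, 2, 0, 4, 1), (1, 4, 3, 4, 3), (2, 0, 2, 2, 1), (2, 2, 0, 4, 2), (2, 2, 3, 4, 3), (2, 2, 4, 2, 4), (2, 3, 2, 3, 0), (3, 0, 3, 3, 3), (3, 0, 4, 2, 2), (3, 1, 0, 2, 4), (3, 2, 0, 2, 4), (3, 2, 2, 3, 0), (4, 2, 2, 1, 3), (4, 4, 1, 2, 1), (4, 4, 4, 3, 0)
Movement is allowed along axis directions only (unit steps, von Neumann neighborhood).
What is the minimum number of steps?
8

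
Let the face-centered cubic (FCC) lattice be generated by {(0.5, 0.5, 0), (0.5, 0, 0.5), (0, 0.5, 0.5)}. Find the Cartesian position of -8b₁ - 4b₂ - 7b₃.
(-6, -7.5, -5.5)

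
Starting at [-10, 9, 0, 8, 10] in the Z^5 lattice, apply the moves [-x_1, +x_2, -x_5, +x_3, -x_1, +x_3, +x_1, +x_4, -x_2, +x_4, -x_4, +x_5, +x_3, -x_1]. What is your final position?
(-12, 9, 3, 9, 10)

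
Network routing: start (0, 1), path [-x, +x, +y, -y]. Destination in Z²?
(0, 1)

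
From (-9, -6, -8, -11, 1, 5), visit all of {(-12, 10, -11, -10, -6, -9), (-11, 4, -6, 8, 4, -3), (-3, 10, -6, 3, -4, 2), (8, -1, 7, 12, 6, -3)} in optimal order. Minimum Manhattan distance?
159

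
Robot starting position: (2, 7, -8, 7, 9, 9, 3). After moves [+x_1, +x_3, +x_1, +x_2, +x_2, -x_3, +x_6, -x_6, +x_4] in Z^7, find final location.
(4, 9, -8, 8, 9, 9, 3)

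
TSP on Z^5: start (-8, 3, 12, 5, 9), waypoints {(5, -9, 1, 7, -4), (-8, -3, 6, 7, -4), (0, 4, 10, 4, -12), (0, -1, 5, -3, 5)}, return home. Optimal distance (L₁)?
154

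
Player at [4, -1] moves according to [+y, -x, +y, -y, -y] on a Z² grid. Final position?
(3, -1)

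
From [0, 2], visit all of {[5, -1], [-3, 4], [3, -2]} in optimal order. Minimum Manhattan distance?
20
(one optimal route: (0, 2) → (-3, 4) → (3, -2) → (5, -1))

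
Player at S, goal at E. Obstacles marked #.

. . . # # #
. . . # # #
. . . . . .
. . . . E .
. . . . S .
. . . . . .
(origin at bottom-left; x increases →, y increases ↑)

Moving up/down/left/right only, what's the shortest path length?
1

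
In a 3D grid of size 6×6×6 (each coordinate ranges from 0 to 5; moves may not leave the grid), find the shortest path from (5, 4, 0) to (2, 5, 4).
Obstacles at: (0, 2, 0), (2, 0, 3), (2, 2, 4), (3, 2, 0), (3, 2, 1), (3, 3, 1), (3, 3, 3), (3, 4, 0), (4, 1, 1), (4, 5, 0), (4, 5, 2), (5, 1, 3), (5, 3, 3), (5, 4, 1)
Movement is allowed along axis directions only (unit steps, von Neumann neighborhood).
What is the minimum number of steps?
8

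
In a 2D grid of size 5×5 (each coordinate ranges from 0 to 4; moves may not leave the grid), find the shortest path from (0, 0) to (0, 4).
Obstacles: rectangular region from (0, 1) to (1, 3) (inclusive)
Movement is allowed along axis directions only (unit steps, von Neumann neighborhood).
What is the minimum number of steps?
8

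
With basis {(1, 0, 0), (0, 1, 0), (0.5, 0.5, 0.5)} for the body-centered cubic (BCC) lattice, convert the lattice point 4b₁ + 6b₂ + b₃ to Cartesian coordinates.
(4.5, 6.5, 0.5)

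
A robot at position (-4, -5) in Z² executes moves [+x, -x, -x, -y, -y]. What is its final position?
(-5, -7)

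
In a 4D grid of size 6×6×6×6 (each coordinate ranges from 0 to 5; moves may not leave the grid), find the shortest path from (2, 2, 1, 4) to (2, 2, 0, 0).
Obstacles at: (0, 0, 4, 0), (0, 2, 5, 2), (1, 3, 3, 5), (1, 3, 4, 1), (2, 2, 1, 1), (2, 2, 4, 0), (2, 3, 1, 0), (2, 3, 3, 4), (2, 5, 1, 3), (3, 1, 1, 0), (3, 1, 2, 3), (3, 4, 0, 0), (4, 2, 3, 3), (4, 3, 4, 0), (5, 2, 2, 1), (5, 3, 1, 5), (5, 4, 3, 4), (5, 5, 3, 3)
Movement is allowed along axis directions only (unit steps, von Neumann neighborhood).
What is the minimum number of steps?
5
(one shortest path: (2, 2, 1, 4) → (2, 2, 0, 4) → (2, 2, 0, 3) → (2, 2, 0, 2) → (2, 2, 0, 1) → (2, 2, 0, 0))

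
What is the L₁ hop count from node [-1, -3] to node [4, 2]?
10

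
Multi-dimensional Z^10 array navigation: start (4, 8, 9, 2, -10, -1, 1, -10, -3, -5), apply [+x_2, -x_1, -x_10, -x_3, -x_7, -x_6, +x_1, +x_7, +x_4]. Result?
(4, 9, 8, 3, -10, -2, 1, -10, -3, -6)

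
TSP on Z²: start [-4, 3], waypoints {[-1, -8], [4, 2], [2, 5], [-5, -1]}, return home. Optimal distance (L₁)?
44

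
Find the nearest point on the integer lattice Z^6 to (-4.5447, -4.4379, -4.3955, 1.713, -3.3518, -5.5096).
(-5, -4, -4, 2, -3, -6)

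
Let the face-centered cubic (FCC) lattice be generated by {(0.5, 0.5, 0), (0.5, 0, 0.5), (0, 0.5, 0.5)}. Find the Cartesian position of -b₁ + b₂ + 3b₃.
(0, 1, 2)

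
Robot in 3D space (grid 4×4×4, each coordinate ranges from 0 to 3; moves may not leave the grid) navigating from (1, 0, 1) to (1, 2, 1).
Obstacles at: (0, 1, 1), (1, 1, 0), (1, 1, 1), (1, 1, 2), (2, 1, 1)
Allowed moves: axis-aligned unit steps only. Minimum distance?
6
(one shortest path: (1, 0, 1) → (0, 0, 1) → (0, 0, 0) → (0, 1, 0) → (0, 2, 0) → (1, 2, 0) → (1, 2, 1))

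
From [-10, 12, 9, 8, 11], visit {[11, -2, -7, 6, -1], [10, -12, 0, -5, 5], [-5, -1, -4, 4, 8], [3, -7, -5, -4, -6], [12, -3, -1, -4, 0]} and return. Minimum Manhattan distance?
206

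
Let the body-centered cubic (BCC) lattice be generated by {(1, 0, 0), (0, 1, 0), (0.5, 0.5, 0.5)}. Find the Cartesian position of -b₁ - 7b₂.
(-1, -7, 0)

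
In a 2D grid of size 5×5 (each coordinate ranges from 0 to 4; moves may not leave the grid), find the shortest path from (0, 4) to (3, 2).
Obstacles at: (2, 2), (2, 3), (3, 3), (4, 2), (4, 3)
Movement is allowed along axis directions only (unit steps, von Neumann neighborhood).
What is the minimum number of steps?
7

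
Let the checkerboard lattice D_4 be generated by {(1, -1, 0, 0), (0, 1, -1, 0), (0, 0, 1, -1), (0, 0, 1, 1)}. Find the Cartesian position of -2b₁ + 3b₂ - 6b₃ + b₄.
(-2, 5, -8, 7)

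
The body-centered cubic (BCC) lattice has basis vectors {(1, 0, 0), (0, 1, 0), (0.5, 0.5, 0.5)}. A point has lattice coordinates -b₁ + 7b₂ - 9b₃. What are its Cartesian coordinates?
(-5.5, 2.5, -4.5)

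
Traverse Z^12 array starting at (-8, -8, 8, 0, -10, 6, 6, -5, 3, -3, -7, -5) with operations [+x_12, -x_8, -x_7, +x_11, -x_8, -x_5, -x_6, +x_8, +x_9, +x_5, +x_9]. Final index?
(-8, -8, 8, 0, -10, 5, 5, -6, 5, -3, -6, -4)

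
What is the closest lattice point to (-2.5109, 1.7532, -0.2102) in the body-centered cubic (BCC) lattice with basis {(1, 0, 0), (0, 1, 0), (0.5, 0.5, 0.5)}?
(-2.5, 1.5, -0.5)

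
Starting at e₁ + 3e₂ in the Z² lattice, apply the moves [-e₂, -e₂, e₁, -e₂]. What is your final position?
(2, 0)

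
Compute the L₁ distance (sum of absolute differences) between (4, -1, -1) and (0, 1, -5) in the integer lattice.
10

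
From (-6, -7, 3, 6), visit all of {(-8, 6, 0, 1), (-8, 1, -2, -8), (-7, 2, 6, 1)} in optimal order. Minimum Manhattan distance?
45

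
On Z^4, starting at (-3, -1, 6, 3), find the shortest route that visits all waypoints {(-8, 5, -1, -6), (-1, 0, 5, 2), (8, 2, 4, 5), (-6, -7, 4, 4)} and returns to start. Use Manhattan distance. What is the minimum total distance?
96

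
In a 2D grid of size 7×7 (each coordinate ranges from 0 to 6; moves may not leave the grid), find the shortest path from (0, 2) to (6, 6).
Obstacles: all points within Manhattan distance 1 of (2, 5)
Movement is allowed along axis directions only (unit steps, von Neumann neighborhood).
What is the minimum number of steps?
10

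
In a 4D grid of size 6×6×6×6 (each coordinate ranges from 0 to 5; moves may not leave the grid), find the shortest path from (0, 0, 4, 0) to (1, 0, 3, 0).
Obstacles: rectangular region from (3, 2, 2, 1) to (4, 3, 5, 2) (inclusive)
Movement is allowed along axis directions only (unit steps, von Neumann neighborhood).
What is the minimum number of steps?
2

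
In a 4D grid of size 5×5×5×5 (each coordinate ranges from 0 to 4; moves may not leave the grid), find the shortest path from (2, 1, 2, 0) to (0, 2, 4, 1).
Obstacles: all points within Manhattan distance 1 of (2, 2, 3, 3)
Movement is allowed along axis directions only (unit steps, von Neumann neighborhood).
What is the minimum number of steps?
6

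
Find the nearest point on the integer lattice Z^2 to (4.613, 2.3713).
(5, 2)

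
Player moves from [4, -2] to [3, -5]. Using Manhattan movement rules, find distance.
4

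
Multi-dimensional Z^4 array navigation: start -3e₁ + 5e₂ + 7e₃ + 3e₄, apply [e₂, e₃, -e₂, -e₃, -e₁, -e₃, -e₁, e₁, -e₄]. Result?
(-4, 5, 6, 2)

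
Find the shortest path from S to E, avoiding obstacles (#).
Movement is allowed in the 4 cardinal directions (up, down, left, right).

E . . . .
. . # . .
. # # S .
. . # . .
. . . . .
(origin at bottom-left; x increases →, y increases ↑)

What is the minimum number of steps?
5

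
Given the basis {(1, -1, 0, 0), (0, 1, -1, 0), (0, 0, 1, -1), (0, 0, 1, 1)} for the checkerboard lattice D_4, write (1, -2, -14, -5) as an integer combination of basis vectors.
b₁ - b₂ - 5b₃ - 10b₄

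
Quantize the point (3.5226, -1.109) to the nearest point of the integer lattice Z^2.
(4, -1)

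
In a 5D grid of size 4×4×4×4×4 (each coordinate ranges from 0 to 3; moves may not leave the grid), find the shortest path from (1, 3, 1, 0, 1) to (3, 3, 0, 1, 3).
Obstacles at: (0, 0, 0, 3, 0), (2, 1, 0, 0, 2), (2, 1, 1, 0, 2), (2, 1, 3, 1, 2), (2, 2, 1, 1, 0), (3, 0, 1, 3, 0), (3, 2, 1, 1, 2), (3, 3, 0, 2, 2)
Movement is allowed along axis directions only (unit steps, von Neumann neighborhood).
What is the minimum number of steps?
6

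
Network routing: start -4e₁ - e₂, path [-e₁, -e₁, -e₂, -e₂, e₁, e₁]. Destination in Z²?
(-4, -3)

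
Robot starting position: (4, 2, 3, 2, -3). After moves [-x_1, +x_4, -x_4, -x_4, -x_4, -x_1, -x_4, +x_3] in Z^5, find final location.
(2, 2, 4, -1, -3)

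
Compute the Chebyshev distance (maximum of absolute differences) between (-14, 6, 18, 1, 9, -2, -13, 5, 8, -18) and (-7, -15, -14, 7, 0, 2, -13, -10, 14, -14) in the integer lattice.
32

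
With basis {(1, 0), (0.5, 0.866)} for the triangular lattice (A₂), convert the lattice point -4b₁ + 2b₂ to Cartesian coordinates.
(-3, 1.732)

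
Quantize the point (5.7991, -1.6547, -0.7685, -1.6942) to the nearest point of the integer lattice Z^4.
(6, -2, -1, -2)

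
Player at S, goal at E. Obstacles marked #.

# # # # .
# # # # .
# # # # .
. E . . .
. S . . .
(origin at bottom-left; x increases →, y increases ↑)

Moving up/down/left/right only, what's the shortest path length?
1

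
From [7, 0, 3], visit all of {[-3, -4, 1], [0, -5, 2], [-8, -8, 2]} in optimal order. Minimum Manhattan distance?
28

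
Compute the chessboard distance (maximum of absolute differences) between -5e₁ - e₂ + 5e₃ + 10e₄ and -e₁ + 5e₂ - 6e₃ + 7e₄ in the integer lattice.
11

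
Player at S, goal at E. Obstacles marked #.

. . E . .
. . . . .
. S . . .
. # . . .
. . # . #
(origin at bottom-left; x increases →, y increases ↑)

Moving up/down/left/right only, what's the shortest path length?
3
(one shortest path: (1, 2) → (2, 2) → (2, 3) → (2, 4))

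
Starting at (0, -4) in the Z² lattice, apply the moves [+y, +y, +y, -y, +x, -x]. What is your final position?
(0, -2)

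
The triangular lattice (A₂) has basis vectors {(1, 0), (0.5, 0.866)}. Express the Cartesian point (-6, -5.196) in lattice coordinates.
-3b₁ - 6b₂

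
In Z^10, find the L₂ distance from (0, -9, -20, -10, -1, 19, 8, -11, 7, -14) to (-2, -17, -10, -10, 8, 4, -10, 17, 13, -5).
41.2189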